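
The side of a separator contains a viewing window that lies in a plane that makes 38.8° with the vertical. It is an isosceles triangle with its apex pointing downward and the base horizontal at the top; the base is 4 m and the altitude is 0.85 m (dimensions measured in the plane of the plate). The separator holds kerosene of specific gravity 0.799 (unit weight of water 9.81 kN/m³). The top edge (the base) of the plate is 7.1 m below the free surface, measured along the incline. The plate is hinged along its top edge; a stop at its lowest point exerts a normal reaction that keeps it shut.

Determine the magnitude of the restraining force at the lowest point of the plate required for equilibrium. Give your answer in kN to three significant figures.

P ≈ 26.0 kN

γ = 0.799 × 9.81 = 7.83819 kN/m³.
The plate makes 38.8° with the vertical, i.e. θ = 90° − 38.8° = 51.2° to the horizontal. Measuring y along the incline from the free-surface line, vertical depth h = y·sinθ with sinθ = 0.779338.
With the apex down, the centroid sits h/3 = 0.85/3 = 0.283333 m below the base (the top edge), so y_c = 7.1 + 0.283333 = 7.38333 m and h_c = 7.38333 × 0.779338 = 5.75411 m.
A = ½ × 4 × 0.85 = 1.7 m².
Resultant F = γ·h_c·A = 7.83819 × 5.75411 × 1.7 = 76.6731 kN.
I_c = b·h³/36 = 4 × 0.85³/36 = 0.0682361 m⁴.
Centre of pressure: y_p = y_c + I_c/(y_c·A) = 7.38333 + 0.0682361/(7.38333 × 1.7) = 7.38333 + 0.00543642 = 7.38877 m along the plane.
The resultant acts 0.283333 + 0.00543642 = 0.288769 m (along the plate) below the hinge at the top edge, so the moment about the hinge is M = F × 0.288769 = 76.6731 × 0.288769 = 22.1408 kN·m.
A normal force at the bottom, 0.85 m from the hinge, must supply this moment: P = 22.1408/0.85 = 26.048 kN.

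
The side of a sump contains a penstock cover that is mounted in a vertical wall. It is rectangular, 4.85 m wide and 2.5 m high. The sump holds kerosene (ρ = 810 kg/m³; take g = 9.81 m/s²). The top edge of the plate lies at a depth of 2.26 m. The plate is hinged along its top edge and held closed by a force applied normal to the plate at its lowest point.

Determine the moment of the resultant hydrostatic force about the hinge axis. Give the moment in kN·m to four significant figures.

M ≈ 472.9 kN·m

γ = ρg = 810 × 9.81 / 1000 = 7.9461 kN/m³.
The centroid lies 2.5/2 = 1.25 m below the top edge, so the centroid depth is h_c = 2.26 + 1.25 = 3.51 m.
A = 4.85 × 2.5 = 12.125 m².
Resultant F = γ·h_c·A = 7.9461 × 3.51 × 12.125 = 338.176 kN.
I_c = b·h³/12 = 4.85 × 2.5³/12 = 6.3151 m⁴.
Centre of pressure: y_p = y_c + I_c/(y_c·A) = 3.51 + 6.3151/(3.51 × 12.125) = 3.51 + 0.148385 = 3.65838 m along the plane.
The resultant acts 1.25 + 0.148385 = 1.39838 m (along the plate) below the hinge at the top edge, so the moment about the hinge is M = F × 1.39838 = 338.176 × 1.39838 = 472.899 kN·m.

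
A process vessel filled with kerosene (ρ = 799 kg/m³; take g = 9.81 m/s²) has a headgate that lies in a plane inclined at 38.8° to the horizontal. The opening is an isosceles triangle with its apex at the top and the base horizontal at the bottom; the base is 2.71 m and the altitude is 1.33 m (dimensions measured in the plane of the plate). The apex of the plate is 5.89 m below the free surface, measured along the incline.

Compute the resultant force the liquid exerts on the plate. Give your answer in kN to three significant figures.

γ = ρg = 799 × 9.81 / 1000 = 7.83819 kN/m³.
Let θ = 38.8° be the plate's angle to the horizontal; measure y along the incline from where the plane meets the free surface. Vertical depth h = y·sinθ with sinθ = 0.626604.
With the apex up, the centroid sits 2h/3 = 2 × 1.33/3 = 0.886667 m below the apex, so y_c = 5.89 + 0.886667 = 6.77667 m and h_c = 6.77667 × 0.626604 = 4.24629 m.
A = ½ × 2.71 × 1.33 = 1.80215 m².
Resultant F = γ·h_c·A = 7.83819 × 4.24629 × 1.80215 = 59.9814 kN.

F ≈ 60.0 kN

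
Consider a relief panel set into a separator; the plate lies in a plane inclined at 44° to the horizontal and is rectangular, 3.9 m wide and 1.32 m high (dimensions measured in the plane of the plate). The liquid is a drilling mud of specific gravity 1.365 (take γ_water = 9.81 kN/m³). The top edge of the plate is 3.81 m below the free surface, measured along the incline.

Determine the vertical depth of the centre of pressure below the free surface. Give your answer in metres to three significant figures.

h_p = 3.13 m

γ = 1.365 × 9.81 = 13.39065 kN/m³.
Let θ = 44° be the plate's angle to the horizontal; measure y along the incline from where the plane meets the free surface. Vertical depth h = y·sinθ with sinθ = 0.694658.
The centroid lies 1.32/2 = 0.66 m below the top edge, so y_c = 3.81 + 0.66 = 4.47 m and h_c = 4.47 × 0.694658 = 3.10512 m.
A = 3.9 × 1.32 = 5.148 m².
Resultant F = γ·h_c·A = 13.39065 × 3.10512 × 5.148 = 214.052 kN.
I_c = b·h³/12 = 3.9 × 1.32³/12 = 0.74749 m⁴.
Centre of pressure: y_p = y_c + I_c/(y_c·A) = 4.47 + 0.74749/(4.47 × 5.148) = 4.47 + 0.0324832 = 4.50248 m along the plane.
Vertically, h_p = y_p·sinθ = 4.50248 × 0.694658 = 3.12768 m.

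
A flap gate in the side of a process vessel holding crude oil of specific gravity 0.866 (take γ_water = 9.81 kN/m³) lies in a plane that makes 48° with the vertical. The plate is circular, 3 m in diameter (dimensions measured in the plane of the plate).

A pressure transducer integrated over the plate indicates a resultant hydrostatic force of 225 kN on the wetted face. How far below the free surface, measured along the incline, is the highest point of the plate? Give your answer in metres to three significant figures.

y_top ≈ 4.10 m

γ = 0.866 × 9.81 = 8.49546 kN/m³.
A = π(1.5)² = 7.06858 m².
From F = γ·h_c·A, the centroid depth is h_c = 225/(8.49546 × 7.06858) = 3.74683 m.
The plate makes 48° with the vertical, i.e. θ = 90° − 48° = 42° to the horizontal. Measuring y along the incline from the free-surface line, vertical depth h = y·sinθ with sinθ = 0.669131.
Along the incline, y_c = h_c/sinθ = 3.74683/0.669131 = 5.59955 m.
The centroid is at the centre, 1.5 m below the top of the plate, so the highest point sits at y_top = 5.59955 − 1.5 = 4.09955 m along the incline.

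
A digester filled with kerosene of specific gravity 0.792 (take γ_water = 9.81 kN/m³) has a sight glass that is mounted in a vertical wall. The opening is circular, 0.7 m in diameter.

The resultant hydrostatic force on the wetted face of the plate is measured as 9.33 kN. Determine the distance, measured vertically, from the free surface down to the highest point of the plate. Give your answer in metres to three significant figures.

γ = 0.792 × 9.81 = 7.76952 kN/m³.
A = π(0.35)² = 0.384845 m².
From F = γ·h_c·A, the centroid depth is h_c = 9.33/(7.76952 × 0.384845) = 3.12034 m.
The centroid is at the centre, 0.35 m below the top of the plate, so the highest point sits at h_top = 3.12034 − 0.35 = 2.77034 m below the surface.

d_top ≈ 2.77 m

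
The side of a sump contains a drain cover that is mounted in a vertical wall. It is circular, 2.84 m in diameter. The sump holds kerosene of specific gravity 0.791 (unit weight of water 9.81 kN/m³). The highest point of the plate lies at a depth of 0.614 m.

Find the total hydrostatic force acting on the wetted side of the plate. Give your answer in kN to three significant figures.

F ≈ 100 kN

γ = 0.791 × 9.81 = 7.75971 kN/m³.
The centroid is at the centre, 1.42 m below the top of the plate, so the centroid depth is h_c = 0.614 + 1.42 = 2.034 m.
A = π(1.42)² = 6.33471 m².
Resultant F = γ·h_c·A = 7.75971 × 2.034 × 6.33471 = 99.9823 kN.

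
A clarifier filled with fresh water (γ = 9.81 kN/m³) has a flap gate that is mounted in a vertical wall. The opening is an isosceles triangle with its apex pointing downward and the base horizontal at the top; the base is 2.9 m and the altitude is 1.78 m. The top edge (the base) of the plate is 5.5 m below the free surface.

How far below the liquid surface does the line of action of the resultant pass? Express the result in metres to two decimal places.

h_p = 6.12 m

γ = 9.81 kN/m³.
With the apex down, the centroid sits h/3 = 1.78/3 = 0.593333 m below the base (the top edge), so the centroid depth is h_c = 5.5 + 0.593333 = 6.09333 m.
A = ½ × 2.9 × 1.78 = 2.581 m².
Resultant F = γ·h_c·A = 9.81 × 6.09333 × 2.581 = 154.281 kN.
I_c = b·h³/36 = 2.9 × 1.78³/36 = 0.454313 m⁴.
Centre of pressure: y_p = y_c + I_c/(y_c·A) = 6.09333 + 0.454313/(6.09333 × 2.581) = 6.09333 + 0.0288877 = 6.12222 m along the plane.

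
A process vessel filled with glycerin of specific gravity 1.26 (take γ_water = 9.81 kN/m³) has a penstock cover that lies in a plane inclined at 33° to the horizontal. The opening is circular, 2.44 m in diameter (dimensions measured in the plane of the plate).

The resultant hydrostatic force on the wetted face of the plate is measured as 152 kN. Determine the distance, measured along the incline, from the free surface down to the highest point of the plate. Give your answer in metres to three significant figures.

γ = 1.26 × 9.81 = 12.3606 kN/m³.
A = π(1.22)² = 4.67595 m².
From F = γ·h_c·A, the centroid depth is h_c = 152/(12.3606 × 4.67595) = 2.62987 m.
Let θ = 33° be the plate's angle to the horizontal; measure y along the incline from where the plane meets the free surface. Vertical depth h = y·sinθ with sinθ = 0.544639.
Along the incline, y_c = h_c/sinθ = 2.62987/0.544639 = 4.82865 m.
The centroid is at the centre, 1.22 m below the top of the plate, so the highest point sits at y_top = 4.82865 − 1.22 = 3.60865 m along the incline.

y_top ≈ 3.61 m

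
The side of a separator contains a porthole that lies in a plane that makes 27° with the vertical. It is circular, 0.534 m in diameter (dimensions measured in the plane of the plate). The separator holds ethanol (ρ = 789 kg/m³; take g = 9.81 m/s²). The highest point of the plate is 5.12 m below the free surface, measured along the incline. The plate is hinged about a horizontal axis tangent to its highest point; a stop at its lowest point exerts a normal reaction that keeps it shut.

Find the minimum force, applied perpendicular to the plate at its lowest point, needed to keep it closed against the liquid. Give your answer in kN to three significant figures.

P ≈ 4.21 kN

γ = ρg = 789 × 9.81 / 1000 = 7.74009 kN/m³.
The plate makes 27° with the vertical, i.e. θ = 90° − 27° = 63° to the horizontal. Measuring y along the incline from the free-surface line, vertical depth h = y·sinθ with sinθ = 0.891007.
The centroid is at the centre, 0.267 m below the top of the plate, so y_c = 5.12 + 0.267 = 5.387 m and h_c = 5.387 × 0.891007 = 4.79985 m.
A = π(0.267)² = 0.223961 m².
Resultant F = γ·h_c·A = 7.74009 × 4.79985 × 0.223961 = 8.32044 kN.
I_c = πr⁴/4 = π × 0.267⁴/4 = 0.00399149 m⁴.
Centre of pressure: y_p = y_c + I_c/(y_c·A) = 5.387 + 0.00399149/(5.387 × 0.223961) = 5.387 + 0.00330838 = 5.39031 m along the plane.
The resultant acts 0.267 + 0.00330838 = 0.270308 m (along the plate) below the hinge at the top edge, so the moment about the hinge is M = F × 0.270308 = 8.32044 × 0.270308 = 2.24908 kN·m.
A normal force at the bottom, 0.534 m from the hinge, must supply this moment: P = 2.24908/0.534 = 4.21176 kN.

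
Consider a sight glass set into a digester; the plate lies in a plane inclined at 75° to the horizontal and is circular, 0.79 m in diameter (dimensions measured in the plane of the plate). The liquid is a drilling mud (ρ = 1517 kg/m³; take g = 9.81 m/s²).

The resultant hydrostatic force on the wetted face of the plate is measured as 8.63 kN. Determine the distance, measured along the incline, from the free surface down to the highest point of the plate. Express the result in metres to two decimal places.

γ = ρg = 1517 × 9.81 / 1000 = 14.88177 kN/m³.
A = π(0.395)² = 0.490167 m².
From F = γ·h_c·A, the centroid depth is h_c = 8.63/(14.88177 × 0.490167) = 1.18307 m.
Let θ = 75° be the plate's angle to the horizontal; measure y along the incline from where the plane meets the free surface. Vertical depth h = y·sinθ with sinθ = 0.965926.
Along the incline, y_c = h_c/sinθ = 1.18307/0.965926 = 1.2248 m.
The centroid is at the centre, 0.395 m below the top of the plate, so the highest point sits at y_top = 1.2248 − 0.395 = 0.8298 m along the incline.

y_top ≈ 0.83 m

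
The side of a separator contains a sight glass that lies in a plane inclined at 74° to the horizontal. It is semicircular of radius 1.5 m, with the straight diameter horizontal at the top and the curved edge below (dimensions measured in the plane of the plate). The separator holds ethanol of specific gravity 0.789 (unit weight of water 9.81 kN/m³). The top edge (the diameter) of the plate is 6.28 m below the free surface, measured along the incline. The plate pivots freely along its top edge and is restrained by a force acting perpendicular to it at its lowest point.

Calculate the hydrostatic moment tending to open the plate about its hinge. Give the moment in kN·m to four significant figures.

γ = 0.789 × 9.81 = 7.74009 kN/m³.
Let θ = 74° be the plate's angle to the horizontal; measure y along the incline from where the plane meets the free surface. Vertical depth h = y·sinθ with sinθ = 0.961262.
The centroid of a semicircle lies 4r/(3π) = 0.63662 m from the diameter, here below the top edge, so y_c = 6.28 + 0.63662 = 6.91662 m and h_c = 6.91662 × 0.961262 = 6.64868 m.
A = πr²/2 = π × 1.5²/2 = 3.53429 m².
Resultant F = γ·h_c·A = 7.74009 × 6.64868 × 3.53429 = 181.879 kN.
I_c = (π/8 − 8/(9π))·r⁴ = 0.109757 × 1.5⁴ = 0.555645 m⁴.
Centre of pressure: y_p = y_c + I_c/(y_c·A) = 6.91662 + 0.555645/(6.91662 × 3.53429) = 6.91662 + 0.0227301 = 6.93935 m along the plane.
The resultant acts 0.63662 + 0.0227301 = 0.65935 m (along the plate) below the hinge at the top edge, so the moment about the hinge is M = F × 0.65935 = 181.879 × 0.65935 = 119.922 kN·m.

M ≈ 119.9 kN·m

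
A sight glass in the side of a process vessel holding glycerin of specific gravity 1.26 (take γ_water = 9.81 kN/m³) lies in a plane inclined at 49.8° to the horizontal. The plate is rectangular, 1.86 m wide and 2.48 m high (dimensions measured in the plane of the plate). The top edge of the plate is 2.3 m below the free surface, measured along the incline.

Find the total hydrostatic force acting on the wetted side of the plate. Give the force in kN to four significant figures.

γ = 1.26 × 9.81 = 12.3606 kN/m³.
Let θ = 49.8° be the plate's angle to the horizontal; measure y along the incline from where the plane meets the free surface. Vertical depth h = y·sinθ with sinθ = 0.763796.
The centroid lies 2.48/2 = 1.24 m below the top edge, so y_c = 2.3 + 1.24 = 3.54 m and h_c = 3.54 × 0.763796 = 2.70384 m.
A = 1.86 × 2.48 = 4.6128 m².
Resultant F = γ·h_c·A = 12.3606 × 2.70384 × 4.6128 = 154.165 kN.

F ≈ 154.2 kN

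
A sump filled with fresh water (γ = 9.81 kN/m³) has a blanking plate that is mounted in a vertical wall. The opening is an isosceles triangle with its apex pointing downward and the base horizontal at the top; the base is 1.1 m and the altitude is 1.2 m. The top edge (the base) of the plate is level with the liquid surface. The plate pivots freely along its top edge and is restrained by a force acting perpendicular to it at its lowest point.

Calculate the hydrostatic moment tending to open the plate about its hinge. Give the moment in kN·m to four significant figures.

γ = 9.81 kN/m³.
With the apex down, the centroid sits h/3 = 1.2/3 = 0.4 m below the base (the top edge), so the centroid depth is h_c = 0.4 m.
A = ½ × 1.1 × 1.2 = 0.66 m².
Resultant F = γ·h_c·A = 9.81 × 0.4 × 0.66 = 2.58984 kN.
I_c = b·h³/36 = 1.1 × 1.2³/36 = 0.0528 m⁴.
Centre of pressure: y_p = y_c + I_c/(y_c·A) = 0.4 + 0.0528/(0.4 × 0.66) = 0.4 + 0.2 = 0.6 m along the plane.
The resultant acts 0.4 + 0.2 = 0.6 m (along the plate) below the hinge at the top edge, so the moment about the hinge is M = F × 0.6 = 2.58984 × 0.6 = 1.5539 kN·m.

M ≈ 1.554 kN·m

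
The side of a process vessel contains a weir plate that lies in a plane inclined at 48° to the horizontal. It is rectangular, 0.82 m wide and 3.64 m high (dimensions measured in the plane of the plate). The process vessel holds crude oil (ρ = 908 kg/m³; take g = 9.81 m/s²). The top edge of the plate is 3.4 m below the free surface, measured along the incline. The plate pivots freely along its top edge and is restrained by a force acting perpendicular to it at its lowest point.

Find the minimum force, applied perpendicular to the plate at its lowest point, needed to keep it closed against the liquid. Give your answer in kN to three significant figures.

P ≈ 57.6 kN

γ = ρg = 908 × 9.81 / 1000 = 8.90748 kN/m³.
Let θ = 48° be the plate's angle to the horizontal; measure y along the incline from where the plane meets the free surface. Vertical depth h = y·sinθ with sinθ = 0.743145.
The centroid lies 3.64/2 = 1.82 m below the top edge, so y_c = 3.4 + 1.82 = 5.22 m and h_c = 5.22 × 0.743145 = 3.87922 m.
A = 0.82 × 3.64 = 2.9848 m².
Resultant F = γ·h_c·A = 8.90748 × 3.87922 × 2.9848 = 103.137 kN.
I_c = b·h³/12 = 0.82 × 3.64³/12 = 3.29562 m⁴.
Centre of pressure: y_p = y_c + I_c/(y_c·A) = 5.22 + 3.29562/(5.22 × 2.9848) = 5.22 + 0.21152 = 5.43152 m along the plane.
The resultant acts 1.82 + 0.21152 = 2.03152 m (along the plate) below the hinge at the top edge, so the moment about the hinge is M = F × 2.03152 = 103.137 × 2.03152 = 209.525 kN·m.
A normal force at the bottom, 3.64 m from the hinge, must supply this moment: P = 209.525/3.64 = 57.5618 kN.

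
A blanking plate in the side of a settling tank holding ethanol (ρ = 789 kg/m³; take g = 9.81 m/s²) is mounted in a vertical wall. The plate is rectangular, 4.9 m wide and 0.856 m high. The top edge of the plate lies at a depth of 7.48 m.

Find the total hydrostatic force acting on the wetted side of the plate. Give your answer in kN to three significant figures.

F ≈ 257 kN

γ = ρg = 789 × 9.81 / 1000 = 7.74009 kN/m³.
The centroid lies 0.856/2 = 0.428 m below the top edge, so the centroid depth is h_c = 7.48 + 0.428 = 7.908 m.
A = 4.9 × 0.856 = 4.1944 m².
Resultant F = γ·h_c·A = 7.74009 × 7.908 × 4.1944 = 256.733 kN.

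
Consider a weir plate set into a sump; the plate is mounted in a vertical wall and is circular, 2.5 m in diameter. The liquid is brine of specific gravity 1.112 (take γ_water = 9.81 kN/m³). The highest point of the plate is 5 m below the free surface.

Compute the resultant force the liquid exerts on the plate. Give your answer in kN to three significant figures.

γ = 1.112 × 9.81 = 10.90872 kN/m³.
The centroid is at the centre, 1.25 m below the top of the plate, so the centroid depth is h_c = 5 + 1.25 = 6.25 m.
A = π(1.25)² = 4.90874 m².
Resultant F = γ·h_c·A = 10.90872 × 6.25 × 4.90874 = 334.675 kN.

F ≈ 335 kN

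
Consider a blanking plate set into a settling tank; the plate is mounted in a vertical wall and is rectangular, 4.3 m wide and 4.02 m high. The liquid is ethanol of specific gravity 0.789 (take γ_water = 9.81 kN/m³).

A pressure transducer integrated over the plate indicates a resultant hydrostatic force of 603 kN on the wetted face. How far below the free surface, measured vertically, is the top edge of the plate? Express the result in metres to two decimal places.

γ = 0.789 × 9.81 = 7.74009 kN/m³.
A = 4.3 × 4.02 = 17.286 m².
From F = γ·h_c·A, the centroid depth is h_c = 603/(7.74009 × 17.286) = 4.50689 m.
The centroid lies 4.02/2 = 2.01 m below the top edge, so the top edge sits at h_top = 4.50689 − 2.01 = 2.49689 m below the surface.

d_top ≈ 2.50 m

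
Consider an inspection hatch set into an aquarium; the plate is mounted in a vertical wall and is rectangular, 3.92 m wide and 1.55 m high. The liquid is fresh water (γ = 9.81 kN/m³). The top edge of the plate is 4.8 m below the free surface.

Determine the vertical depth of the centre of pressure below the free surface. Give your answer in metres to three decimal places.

γ = 9.81 kN/m³.
The centroid lies 1.55/2 = 0.775 m below the top edge, so the centroid depth is h_c = 4.8 + 0.775 = 5.575 m.
A = 3.92 × 1.55 = 6.076 m².
Resultant F = γ·h_c·A = 9.81 × 5.575 × 6.076 = 332.301 kN.
I_c = b·h³/12 = 3.92 × 1.55³/12 = 1.21647 m⁴.
Centre of pressure: y_p = y_c + I_c/(y_c·A) = 5.575 + 1.21647/(5.575 × 6.076) = 5.575 + 0.0359119 = 5.61091 m along the plane.

h_p = 5.611 m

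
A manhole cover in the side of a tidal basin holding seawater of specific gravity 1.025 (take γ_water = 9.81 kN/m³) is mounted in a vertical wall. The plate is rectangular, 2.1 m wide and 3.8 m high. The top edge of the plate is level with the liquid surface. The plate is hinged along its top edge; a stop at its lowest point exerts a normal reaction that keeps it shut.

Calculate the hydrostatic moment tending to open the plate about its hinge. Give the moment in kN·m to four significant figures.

M ≈ 386.2 kN·m

γ = 1.025 × 9.81 = 10.05525 kN/m³.
The centroid lies 3.8/2 = 1.9 m below the top edge, so the centroid depth is h_c = 1.9 m.
A = 2.1 × 3.8 = 7.98 m².
Resultant F = γ·h_c·A = 10.05525 × 1.9 × 7.98 = 152.458 kN.
I_c = b·h³/12 = 2.1 × 3.8³/12 = 9.6026 m⁴.
Centre of pressure: y_p = y_c + I_c/(y_c·A) = 1.9 + 9.6026/(1.9 × 7.98) = 1.9 + 0.633333 = 2.53333 m along the plane.
The resultant acts 1.9 + 0.633333 = 2.53333 m (along the plate) below the hinge at the top edge, so the moment about the hinge is M = F × 2.53333 = 152.458 × 2.53333 = 386.226 kN·m.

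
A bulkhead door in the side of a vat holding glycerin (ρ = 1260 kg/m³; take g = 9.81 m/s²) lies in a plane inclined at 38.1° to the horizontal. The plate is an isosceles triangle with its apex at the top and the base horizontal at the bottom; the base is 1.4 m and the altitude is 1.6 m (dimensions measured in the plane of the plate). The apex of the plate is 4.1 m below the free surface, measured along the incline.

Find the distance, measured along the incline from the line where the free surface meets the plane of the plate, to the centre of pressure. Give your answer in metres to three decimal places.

y_p = 5.194 m

γ = ρg = 1260 × 9.81 / 1000 = 12.3606 kN/m³.
Let θ = 38.1° be the plate's angle to the horizontal; measure y along the incline from where the plane meets the free surface. Vertical depth h = y·sinθ with sinθ = 0.617036.
With the apex up, the centroid sits 2h/3 = 2 × 1.6/3 = 1.06667 m below the apex, so y_c = 4.1 + 1.06667 = 5.16667 m and h_c = 5.16667 × 0.617036 = 3.18802 m.
A = ½ × 1.4 × 1.6 = 1.12 m².
Resultant F = γ·h_c·A = 12.3606 × 3.18802 × 1.12 = 44.1345 kN.
I_c = b·h³/36 = 1.4 × 1.6³/36 = 0.159289 m⁴.
Centre of pressure: y_p = y_c + I_c/(y_c·A) = 5.16667 + 0.159289/(5.16667 × 1.12) = 5.16667 + 0.0275269 = 5.1942 m along the plane.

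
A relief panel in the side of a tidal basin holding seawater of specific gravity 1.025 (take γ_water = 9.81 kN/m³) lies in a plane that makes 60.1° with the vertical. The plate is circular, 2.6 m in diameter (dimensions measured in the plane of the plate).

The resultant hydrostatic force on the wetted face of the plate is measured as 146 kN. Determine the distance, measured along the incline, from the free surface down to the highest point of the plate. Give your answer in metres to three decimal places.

y_top ≈ 4.186 m

γ = 1.025 × 9.81 = 10.05525 kN/m³.
A = π(1.3)² = 5.30929 m².
From F = γ·h_c·A, the centroid depth is h_c = 146/(10.05525 × 5.30929) = 2.73479 m.
The plate makes 60.1° with the vertical, i.e. θ = 90° − 60.1° = 29.9° to the horizontal. Measuring y along the incline from the free-surface line, vertical depth h = y·sinθ with sinθ = 0.498488.
Along the incline, y_c = h_c/sinθ = 2.73479/0.498488 = 5.48617 m.
The centroid is at the centre, 1.3 m below the top of the plate, so the highest point sits at y_top = 5.48617 − 1.3 = 4.18617 m along the incline.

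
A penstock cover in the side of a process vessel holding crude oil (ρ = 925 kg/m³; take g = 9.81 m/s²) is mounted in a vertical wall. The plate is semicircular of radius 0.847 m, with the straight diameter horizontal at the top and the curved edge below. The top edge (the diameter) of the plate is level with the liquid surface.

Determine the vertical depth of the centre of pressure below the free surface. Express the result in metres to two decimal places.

γ = ρg = 925 × 9.81 / 1000 = 9.07425 kN/m³.
The centroid of a semicircle lies 4r/(3π) = 0.359478 m from the diameter, here below the top edge, so the centroid depth is h_c = 0.359478 m.
A = πr²/2 = π × 0.847²/2 = 1.1269 m².
Resultant F = γ·h_c·A = 9.07425 × 0.359478 × 1.1269 = 3.67594 kN.
I_c = (π/8 − 8/(9π))·r⁴ = 0.109757 × 0.847⁴ = 0.0564893 m⁴.
Centre of pressure: y_p = y_c + I_c/(y_c·A) = 0.359478 + 0.0564893/(0.359478 × 1.1269) = 0.359478 + 0.139447 = 0.498925 m along the plane.

h_p = 0.50 m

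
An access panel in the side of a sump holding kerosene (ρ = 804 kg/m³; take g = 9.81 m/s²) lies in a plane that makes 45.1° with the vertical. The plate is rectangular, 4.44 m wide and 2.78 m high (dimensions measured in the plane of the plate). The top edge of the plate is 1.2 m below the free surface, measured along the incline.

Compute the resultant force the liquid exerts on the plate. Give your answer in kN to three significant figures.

γ = ρg = 804 × 9.81 / 1000 = 7.88724 kN/m³.
The plate makes 45.1° with the vertical, i.e. θ = 90° − 45.1° = 44.9° to the horizontal. Measuring y along the incline from the free-surface line, vertical depth h = y·sinθ with sinθ = 0.705872.
The centroid lies 2.78/2 = 1.39 m below the top edge, so y_c = 1.2 + 1.39 = 2.59 m and h_c = 2.59 × 0.705872 = 1.82821 m.
A = 4.44 × 2.78 = 12.3432 m².
Resultant F = γ·h_c·A = 7.88724 × 1.82821 × 12.3432 = 177.983 kN.

F ≈ 178 kN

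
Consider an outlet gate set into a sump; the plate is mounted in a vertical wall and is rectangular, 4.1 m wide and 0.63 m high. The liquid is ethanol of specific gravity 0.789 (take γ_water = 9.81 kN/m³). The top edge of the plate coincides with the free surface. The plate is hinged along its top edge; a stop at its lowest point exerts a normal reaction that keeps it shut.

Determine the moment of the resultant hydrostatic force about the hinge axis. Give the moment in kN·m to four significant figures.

γ = 0.789 × 9.81 = 7.74009 kN/m³.
The centroid lies 0.63/2 = 0.315 m below the top edge, so the centroid depth is h_c = 0.315 m.
A = 4.1 × 0.63 = 2.583 m².
Resultant F = γ·h_c·A = 7.74009 × 0.315 × 2.583 = 6.29769 kN.
I_c = b·h³/12 = 4.1 × 0.63³/12 = 0.0854327 m⁴.
Centre of pressure: y_p = y_c + I_c/(y_c·A) = 0.315 + 0.0854327/(0.315 × 2.583) = 0.315 + 0.105 = 0.42 m along the plane.
The resultant acts 0.315 + 0.105 = 0.42 m (along the plate) below the hinge at the top edge, so the moment about the hinge is M = F × 0.42 = 6.29769 × 0.42 = 2.64503 kN·m.

M ≈ 2.645 kN·m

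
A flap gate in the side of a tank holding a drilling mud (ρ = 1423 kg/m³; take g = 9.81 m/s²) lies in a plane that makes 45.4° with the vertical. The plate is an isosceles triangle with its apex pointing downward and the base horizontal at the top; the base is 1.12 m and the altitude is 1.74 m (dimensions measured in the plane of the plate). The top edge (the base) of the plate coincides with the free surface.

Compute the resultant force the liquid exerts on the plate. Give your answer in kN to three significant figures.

F ≈ 5.54 kN

γ = ρg = 1423 × 9.81 / 1000 = 13.95963 kN/m³.
The plate makes 45.4° with the vertical, i.e. θ = 90° − 45.4° = 44.6° to the horizontal. Measuring y along the incline from the free-surface line, vertical depth h = y·sinθ with sinθ = 0.702153.
With the apex down, the centroid sits h/3 = 1.74/3 = 0.58 m below the base (the top edge), so y_c = 0.58 m and h_c = 0.58 × 0.702153 = 0.407249 m.
A = ½ × 1.12 × 1.74 = 0.9744 m².
Resultant F = γ·h_c·A = 13.95963 × 0.407249 × 0.9744 = 5.53951 kN.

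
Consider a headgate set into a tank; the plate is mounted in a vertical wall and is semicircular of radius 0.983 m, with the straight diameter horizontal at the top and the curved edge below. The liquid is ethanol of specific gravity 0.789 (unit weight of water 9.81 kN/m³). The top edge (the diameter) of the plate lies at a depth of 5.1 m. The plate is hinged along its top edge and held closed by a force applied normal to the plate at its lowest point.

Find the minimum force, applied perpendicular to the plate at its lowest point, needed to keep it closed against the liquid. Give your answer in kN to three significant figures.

γ = 0.789 × 9.81 = 7.74009 kN/m³.
The centroid of a semicircle lies 4r/(3π) = 0.417198 m from the diameter, here below the top edge, so the centroid depth is h_c = 5.1 + 0.417198 = 5.5172 m.
A = πr²/2 = π × 0.983²/2 = 1.51784 m².
Resultant F = γ·h_c·A = 7.74009 × 5.5172 × 1.51784 = 64.8173 kN.
I_c = (π/8 − 8/(9π))·r⁴ = 0.109757 × 0.983⁴ = 0.102482 m⁴.
Centre of pressure: y_p = y_c + I_c/(y_c·A) = 5.5172 + 0.102482/(5.5172 × 1.51784) = 5.5172 + 0.0122378 = 5.52944 m along the plane.
The resultant acts 0.417198 + 0.0122378 = 0.429436 m (along the plate) below the hinge at the top edge, so the moment about the hinge is M = F × 0.429436 = 64.8173 × 0.429436 = 27.8349 kN·m.
A normal force at the bottom, 0.983 m from the hinge, must supply this moment: P = 27.8349/0.983 = 28.3163 kN.

P ≈ 28.3 kN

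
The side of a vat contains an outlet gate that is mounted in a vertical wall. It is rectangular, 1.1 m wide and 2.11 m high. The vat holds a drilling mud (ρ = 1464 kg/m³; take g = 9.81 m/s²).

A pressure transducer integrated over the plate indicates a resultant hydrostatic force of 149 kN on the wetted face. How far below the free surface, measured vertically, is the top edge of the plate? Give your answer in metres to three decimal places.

γ = ρg = 1464 × 9.81 / 1000 = 14.36184 kN/m³.
A = 1.1 × 2.11 = 2.321 m².
From F = γ·h_c·A, the centroid depth is h_c = 149/(14.36184 × 2.321) = 4.46993 m.
The centroid lies 2.11/2 = 1.055 m below the top edge, so the top edge sits at h_top = 4.46993 − 1.055 = 3.41493 m below the surface.

d_top ≈ 3.415 m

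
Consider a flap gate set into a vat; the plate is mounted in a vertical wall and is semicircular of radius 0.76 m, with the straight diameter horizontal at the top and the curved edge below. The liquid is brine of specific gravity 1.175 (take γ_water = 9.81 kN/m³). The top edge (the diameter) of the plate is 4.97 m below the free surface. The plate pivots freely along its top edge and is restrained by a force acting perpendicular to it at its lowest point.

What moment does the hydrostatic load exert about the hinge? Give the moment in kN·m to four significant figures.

M ≈ 18.28 kN·m

γ = 1.175 × 9.81 = 11.52675 kN/m³.
The centroid of a semicircle lies 4r/(3π) = 0.322554 m from the diameter, here below the top edge, so the centroid depth is h_c = 4.97 + 0.322554 = 5.29255 m.
A = πr²/2 = π × 0.76²/2 = 0.907292 m².
Resultant F = γ·h_c·A = 11.52675 × 5.29255 × 0.907292 = 55.3502 kN.
I_c = (π/8 − 8/(9π))·r⁴ = 0.109757 × 0.76⁴ = 0.0366173 m⁴.
Centre of pressure: y_p = y_c + I_c/(y_c·A) = 5.29255 + 0.0366173/(5.29255 × 0.907292) = 5.29255 + 0.0076256 = 5.30018 m along the plane.
The resultant acts 0.322554 + 0.0076256 = 0.33018 m (along the plate) below the hinge at the top edge, so the moment about the hinge is M = F × 0.33018 = 55.3502 × 0.33018 = 18.2755 kN·m.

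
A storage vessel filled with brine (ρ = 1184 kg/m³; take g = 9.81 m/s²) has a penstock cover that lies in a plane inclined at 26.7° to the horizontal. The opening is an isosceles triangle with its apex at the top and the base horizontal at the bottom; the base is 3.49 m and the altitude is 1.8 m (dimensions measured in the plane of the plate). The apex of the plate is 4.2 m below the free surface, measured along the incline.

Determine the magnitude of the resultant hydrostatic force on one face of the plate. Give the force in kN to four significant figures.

F ≈ 88.52 kN

γ = ρg = 1184 × 9.81 / 1000 = 11.61504 kN/m³.
Let θ = 26.7° be the plate's angle to the horizontal; measure y along the incline from where the plane meets the free surface. Vertical depth h = y·sinθ with sinθ = 0.449319.
With the apex up, the centroid sits 2h/3 = 2 × 1.8/3 = 1.2 m below the apex, so y_c = 4.2 + 1.2 = 5.4 m and h_c = 5.4 × 0.449319 = 2.42632 m.
A = ½ × 3.49 × 1.8 = 3.141 m².
Resultant F = γ·h_c·A = 11.61504 × 2.42632 × 3.141 = 88.519 kN.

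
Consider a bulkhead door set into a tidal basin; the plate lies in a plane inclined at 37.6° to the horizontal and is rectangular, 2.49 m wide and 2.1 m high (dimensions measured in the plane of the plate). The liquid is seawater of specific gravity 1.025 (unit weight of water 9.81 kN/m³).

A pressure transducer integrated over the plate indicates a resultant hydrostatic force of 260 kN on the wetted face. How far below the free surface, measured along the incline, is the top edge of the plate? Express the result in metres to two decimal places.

γ = 1.025 × 9.81 = 10.05525 kN/m³.
A = 2.49 × 2.1 = 5.229 m².
From F = γ·h_c·A, the centroid depth is h_c = 260/(10.05525 × 5.229) = 4.94495 m.
Let θ = 37.6° be the plate's angle to the horizontal; measure y along the incline from where the plane meets the free surface. Vertical depth h = y·sinθ with sinθ = 0.610145.
Along the incline, y_c = h_c/sinθ = 4.94495/0.610145 = 8.10455 m.
The centroid lies 2.1/2 = 1.05 m below the top edge, so the top edge sits at y_top = 8.10455 − 1.05 = 7.05455 m along the incline.

y_top ≈ 7.05 m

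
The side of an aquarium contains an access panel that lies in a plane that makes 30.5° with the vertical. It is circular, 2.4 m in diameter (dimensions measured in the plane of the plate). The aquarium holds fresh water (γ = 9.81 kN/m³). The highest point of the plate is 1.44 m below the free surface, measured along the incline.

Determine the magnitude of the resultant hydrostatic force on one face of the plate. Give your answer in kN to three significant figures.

F ≈ 101 kN

γ = 9.81 kN/m³.
The plate makes 30.5° with the vertical, i.e. θ = 90° − 30.5° = 59.5° to the horizontal. Measuring y along the incline from the free-surface line, vertical depth h = y·sinθ with sinθ = 0.861629.
The centroid is at the centre, 1.2 m below the top of the plate, so y_c = 1.44 + 1.2 = 2.64 m and h_c = 2.64 × 0.861629 = 2.2747 m.
A = π(1.2)² = 4.52389 m².
Resultant F = γ·h_c·A = 9.81 × 2.2747 × 4.52389 = 100.95 kN.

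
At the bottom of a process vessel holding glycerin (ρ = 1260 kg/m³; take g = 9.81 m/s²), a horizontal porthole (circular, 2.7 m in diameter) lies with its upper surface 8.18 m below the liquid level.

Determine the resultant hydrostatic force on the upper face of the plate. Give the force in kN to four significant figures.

F ≈ 578.9 kN

γ = ρg = 1260 × 9.81 / 1000 = 12.3606 kN/m³.
The plate is horizontal, so pressure is uniform at p = γ·h = 12.3606 × 8.18 = 101.11 kN/m².
A = π(1.35)² = 5.72555 m².
F = p·A = 101.11 × 5.72555 = 578.91 kN.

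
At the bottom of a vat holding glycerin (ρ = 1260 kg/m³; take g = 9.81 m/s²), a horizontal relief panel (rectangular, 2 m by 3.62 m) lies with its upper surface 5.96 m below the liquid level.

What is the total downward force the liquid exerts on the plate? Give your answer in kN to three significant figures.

γ = ρg = 1260 × 9.81 / 1000 = 12.3606 kN/m³.
The plate is horizontal, so pressure is uniform at p = γ·h = 12.3606 × 5.96 = 73.6692 kN/m².
A = 2 × 3.62 = 7.24 m².
F = p·A = 73.6692 × 7.24 = 533.365 kN.

F ≈ 533 kN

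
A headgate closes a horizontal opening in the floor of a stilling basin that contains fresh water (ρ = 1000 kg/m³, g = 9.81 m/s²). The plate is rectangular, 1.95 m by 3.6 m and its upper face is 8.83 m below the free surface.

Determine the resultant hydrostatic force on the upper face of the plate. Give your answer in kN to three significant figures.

γ = ρg = 1000 × 9.81 = 9810 N/m³ = 9.81 kN/m³.
The plate is horizontal, so pressure is uniform at p = γ·h = 9.81 × 8.83 = 86.6223 kN/m².
A = 1.95 × 3.6 = 7.02 m².
F = p·A = 86.6223 × 7.02 = 608.089 kN.

F ≈ 608 kN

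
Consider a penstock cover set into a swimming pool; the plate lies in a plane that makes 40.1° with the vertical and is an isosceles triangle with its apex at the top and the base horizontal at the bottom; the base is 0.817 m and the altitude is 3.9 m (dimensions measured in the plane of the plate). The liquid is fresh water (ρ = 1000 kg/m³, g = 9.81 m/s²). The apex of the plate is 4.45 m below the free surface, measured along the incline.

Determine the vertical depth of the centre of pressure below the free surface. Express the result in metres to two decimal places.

h_p = 5.48 m

γ = ρg = 1000 × 9.81 = 9810 N/m³ = 9.81 kN/m³.
The plate makes 40.1° with the vertical, i.e. θ = 90° − 40.1° = 49.9° to the horizontal. Measuring y along the incline from the free-surface line, vertical depth h = y·sinθ with sinθ = 0.764921.
With the apex up, the centroid sits 2h/3 = 2 × 3.9/3 = 2.6 m below the apex, so y_c = 4.45 + 2.6 = 7.05 m and h_c = 7.05 × 0.764921 = 5.39269 m.
A = ½ × 0.817 × 3.9 = 1.59315 m².
Resultant F = γ·h_c·A = 9.81 × 5.39269 × 1.59315 = 84.2813 kN.
I_c = b·h³/36 = 0.817 × 3.9³/36 = 1.34621 m⁴.
Centre of pressure: y_p = y_c + I_c/(y_c·A) = 7.05 + 1.34621/(7.05 × 1.59315) = 7.05 + 0.119858 = 7.16986 m along the plane.
Vertically, h_p = y_p·sinθ = 7.16986 × 0.764921 = 5.48438 m.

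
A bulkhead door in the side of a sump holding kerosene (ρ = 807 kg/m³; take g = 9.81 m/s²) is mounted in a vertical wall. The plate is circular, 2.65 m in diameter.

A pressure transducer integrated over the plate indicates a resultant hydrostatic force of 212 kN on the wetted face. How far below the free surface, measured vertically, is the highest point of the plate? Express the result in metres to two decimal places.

d_top ≈ 3.53 m

γ = ρg = 807 × 9.81 / 1000 = 7.91667 kN/m³.
A = π(1.325)² = 5.51546 m².
From F = γ·h_c·A, the centroid depth is h_c = 212/(7.91667 × 5.51546) = 4.85525 m.
The centroid is at the centre, 1.325 m below the top of the plate, so the highest point sits at h_top = 4.85525 − 1.325 = 3.53025 m below the surface.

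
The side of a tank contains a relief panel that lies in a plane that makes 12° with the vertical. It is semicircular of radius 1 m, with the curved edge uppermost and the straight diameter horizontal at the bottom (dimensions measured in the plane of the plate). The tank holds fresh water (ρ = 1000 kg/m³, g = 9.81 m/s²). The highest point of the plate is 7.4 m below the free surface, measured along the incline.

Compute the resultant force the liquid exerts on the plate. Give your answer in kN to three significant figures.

γ = ρg = 1000 × 9.81 = 9810 N/m³ = 9.81 kN/m³.
The plate makes 12° with the vertical, i.e. θ = 90° − 12° = 78° to the horizontal. Measuring y along the incline from the free-surface line, vertical depth h = y·sinθ with sinθ = 0.978148.
The centroid lies 4r/(3π) = 0.424413 m above the diameter, so r − 4r/(3π) = 1 − 0.424413 = 0.575587 m below the topmost point, so y_c = 7.4 + 0.575587 = 7.97559 m and h_c = 7.97559 × 0.978148 = 7.80131 m.
A = πr²/2 = π × 1²/2 = 1.5708 m².
Resultant F = γ·h_c·A = 9.81 × 7.80131 × 1.5708 = 120.215 kN.

F ≈ 120 kN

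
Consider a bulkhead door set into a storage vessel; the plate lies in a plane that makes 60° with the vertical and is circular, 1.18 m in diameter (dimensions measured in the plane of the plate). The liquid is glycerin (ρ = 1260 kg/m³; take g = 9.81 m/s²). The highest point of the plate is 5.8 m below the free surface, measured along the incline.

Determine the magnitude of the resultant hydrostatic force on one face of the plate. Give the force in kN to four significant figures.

F ≈ 43.19 kN

γ = ρg = 1260 × 9.81 / 1000 = 12.3606 kN/m³.
The plate makes 60° with the vertical, i.e. θ = 90° − 60° = 30° to the horizontal. Measuring y along the incline from the free-surface line, vertical depth h = y·sinθ with sinθ = 0.500000.
The centroid is at the centre, 0.59 m below the top of the plate, so y_c = 5.8 + 0.59 = 6.39 m and h_c = 6.39 × 0.500000 = 3.195 m.
A = π(0.59)² = 1.09359 m².
Resultant F = γ·h_c·A = 12.3606 × 3.195 × 1.09359 = 43.1882 kN.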